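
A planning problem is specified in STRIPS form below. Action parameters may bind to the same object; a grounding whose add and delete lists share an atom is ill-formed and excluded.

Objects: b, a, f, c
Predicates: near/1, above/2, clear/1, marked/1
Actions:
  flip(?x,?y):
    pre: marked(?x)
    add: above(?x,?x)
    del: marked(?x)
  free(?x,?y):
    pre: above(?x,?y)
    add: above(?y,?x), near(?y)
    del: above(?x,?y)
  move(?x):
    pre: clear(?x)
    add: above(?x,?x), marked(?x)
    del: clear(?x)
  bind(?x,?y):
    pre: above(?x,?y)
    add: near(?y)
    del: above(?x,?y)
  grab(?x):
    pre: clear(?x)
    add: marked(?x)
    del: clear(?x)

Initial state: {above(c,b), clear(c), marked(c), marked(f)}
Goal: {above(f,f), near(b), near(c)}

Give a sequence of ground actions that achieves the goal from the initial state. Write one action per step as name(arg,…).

1. flip(f,b)  →  {above(c,b), above(f,f), clear(c), marked(c)}
2. free(c,b)  →  {above(b,c), above(f,f), clear(c), marked(c), near(b)}
3. free(b,c)  →  {above(c,b), above(f,f), clear(c), marked(c), near(b), near(c)}

flip(f,b); free(c,b); free(b,c)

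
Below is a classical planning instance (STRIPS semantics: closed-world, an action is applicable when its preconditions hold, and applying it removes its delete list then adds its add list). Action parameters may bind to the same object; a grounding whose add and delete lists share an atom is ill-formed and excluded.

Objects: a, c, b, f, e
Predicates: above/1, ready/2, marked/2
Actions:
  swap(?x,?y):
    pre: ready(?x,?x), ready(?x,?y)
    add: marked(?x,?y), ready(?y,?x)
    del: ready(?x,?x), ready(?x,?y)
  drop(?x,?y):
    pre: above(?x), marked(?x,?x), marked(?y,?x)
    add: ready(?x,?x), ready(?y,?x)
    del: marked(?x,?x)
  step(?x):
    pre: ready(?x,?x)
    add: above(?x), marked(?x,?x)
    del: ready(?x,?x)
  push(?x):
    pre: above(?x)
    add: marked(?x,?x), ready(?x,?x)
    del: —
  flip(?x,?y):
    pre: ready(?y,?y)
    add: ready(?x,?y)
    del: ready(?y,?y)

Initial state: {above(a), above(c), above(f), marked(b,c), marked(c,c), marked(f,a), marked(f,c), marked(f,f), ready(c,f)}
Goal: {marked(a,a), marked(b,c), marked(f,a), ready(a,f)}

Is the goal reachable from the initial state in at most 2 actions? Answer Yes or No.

No

1. drop(f,f)  →  {above(a), above(c), above(f), marked(b,c), marked(c,c), marked(f,a), marked(f,c), ready(c,f), ready(f,f)}
2. push(a)  →  {above(a), above(c), above(f), marked(a,a), marked(b,c), marked(c,c), marked(f,a), marked(f,c), ready(a,a), ready(c,f), ready(f,f)}
3. flip(a,f)  →  {above(a), above(c), above(f), marked(a,a), marked(b,c), marked(c,c), marked(f,a), marked(f,c), ready(a,a), ready(a,f), ready(c,f)}
optimal plan length = 3; 3 > 2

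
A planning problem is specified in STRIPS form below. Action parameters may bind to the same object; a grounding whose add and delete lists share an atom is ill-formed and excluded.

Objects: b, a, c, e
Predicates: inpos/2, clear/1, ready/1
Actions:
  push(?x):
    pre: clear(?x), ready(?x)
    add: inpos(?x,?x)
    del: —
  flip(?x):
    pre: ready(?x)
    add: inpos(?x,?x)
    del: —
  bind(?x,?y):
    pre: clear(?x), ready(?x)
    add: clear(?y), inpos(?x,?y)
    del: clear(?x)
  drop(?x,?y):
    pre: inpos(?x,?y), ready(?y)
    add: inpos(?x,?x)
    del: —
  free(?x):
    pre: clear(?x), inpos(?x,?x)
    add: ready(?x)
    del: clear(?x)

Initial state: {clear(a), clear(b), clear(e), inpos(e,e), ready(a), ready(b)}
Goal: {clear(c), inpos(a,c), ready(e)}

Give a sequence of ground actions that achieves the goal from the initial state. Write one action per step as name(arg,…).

bind(a,c); free(e)

1. bind(a,c)  →  {clear(b), clear(c), clear(e), inpos(a,c), inpos(e,e), ready(a), ready(b)}
2. free(e)  →  {clear(b), clear(c), inpos(a,c), inpos(e,e), ready(a), ready(b), ready(e)}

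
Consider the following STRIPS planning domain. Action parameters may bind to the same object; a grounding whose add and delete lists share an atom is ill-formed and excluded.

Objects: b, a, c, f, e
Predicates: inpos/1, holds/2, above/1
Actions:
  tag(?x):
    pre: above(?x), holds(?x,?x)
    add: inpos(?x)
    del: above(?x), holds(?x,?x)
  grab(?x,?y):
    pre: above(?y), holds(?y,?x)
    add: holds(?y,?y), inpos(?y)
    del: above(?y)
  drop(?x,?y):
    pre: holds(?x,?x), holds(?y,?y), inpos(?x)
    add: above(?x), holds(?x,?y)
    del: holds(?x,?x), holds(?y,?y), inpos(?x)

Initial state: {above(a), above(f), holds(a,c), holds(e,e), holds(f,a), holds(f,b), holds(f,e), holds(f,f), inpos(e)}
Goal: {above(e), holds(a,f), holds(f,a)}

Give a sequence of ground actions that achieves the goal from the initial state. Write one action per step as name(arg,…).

1. grab(c,a)  →  {above(f), holds(a,a), holds(a,c), holds(e,e), holds(f,a), holds(f,b), holds(f,e), holds(f,f), inpos(a), inpos(e)}
2. drop(a,f)  →  {above(a), above(f), holds(a,c), holds(a,f), holds(e,e), holds(f,a), holds(f,b), holds(f,e), inpos(e)}
3. grab(b,f)  →  {above(a), holds(a,c), holds(a,f), holds(e,e), holds(f,a), holds(f,b), holds(f,e), holds(f,f), inpos(e), inpos(f)}
4. drop(e,f)  →  {above(a), above(e), holds(a,c), holds(a,f), holds(e,f), holds(f,a), holds(f,b), holds(f,e), inpos(f)}

grab(c,a); drop(a,f); grab(b,f); drop(e,f)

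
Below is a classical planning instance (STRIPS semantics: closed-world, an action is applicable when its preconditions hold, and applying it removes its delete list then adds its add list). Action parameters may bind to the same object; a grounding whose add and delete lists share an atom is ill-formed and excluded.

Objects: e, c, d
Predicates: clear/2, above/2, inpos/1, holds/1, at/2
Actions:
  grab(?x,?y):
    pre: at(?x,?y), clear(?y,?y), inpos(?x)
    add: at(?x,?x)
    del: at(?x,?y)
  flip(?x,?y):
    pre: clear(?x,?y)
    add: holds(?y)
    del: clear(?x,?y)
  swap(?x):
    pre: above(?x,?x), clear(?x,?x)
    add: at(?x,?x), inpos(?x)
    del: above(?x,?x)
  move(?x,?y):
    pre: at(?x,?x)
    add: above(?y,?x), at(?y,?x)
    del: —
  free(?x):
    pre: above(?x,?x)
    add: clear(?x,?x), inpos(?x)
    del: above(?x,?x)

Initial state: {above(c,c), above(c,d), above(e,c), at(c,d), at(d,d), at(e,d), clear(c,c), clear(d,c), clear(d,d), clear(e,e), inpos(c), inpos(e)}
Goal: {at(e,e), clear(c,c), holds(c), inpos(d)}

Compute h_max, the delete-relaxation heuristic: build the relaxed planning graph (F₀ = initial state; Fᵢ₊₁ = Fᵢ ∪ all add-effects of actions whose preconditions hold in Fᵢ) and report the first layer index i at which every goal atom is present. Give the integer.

2

F0 = init (12 atoms)
F1 = F0 ∪ {above(d,d), above(e,d), at(c,c), at(e,e), holds(c), holds(d), holds(e)}  (19 atoms)
F2 = F1 ∪ {above(c,e), above(d,c), above(d,e), above(e,e), at(c,e), at(d,c), at(d,e), at(e,c), inpos(d)}  (28 atoms)
goal ⊆ F2  ⇒  h_max = 2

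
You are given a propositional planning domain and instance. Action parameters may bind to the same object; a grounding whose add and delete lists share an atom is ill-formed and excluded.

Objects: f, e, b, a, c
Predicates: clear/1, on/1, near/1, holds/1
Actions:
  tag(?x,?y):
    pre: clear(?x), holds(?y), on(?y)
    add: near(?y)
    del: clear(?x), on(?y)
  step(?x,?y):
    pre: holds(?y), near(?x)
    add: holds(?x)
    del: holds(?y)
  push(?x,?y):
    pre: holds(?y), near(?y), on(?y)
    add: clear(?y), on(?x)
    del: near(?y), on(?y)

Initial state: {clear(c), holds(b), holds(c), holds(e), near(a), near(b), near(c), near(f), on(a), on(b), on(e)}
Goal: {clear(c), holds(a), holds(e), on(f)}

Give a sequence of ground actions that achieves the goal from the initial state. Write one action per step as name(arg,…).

step(a,b); push(f,a)

1. step(a,b)  →  {clear(c), holds(a), holds(c), holds(e), near(a), near(b), near(c), near(f), on(a), on(b), on(e)}
2. push(f,a)  →  {clear(a), clear(c), holds(a), holds(c), holds(e), near(b), near(c), near(f), on(b), on(e), on(f)}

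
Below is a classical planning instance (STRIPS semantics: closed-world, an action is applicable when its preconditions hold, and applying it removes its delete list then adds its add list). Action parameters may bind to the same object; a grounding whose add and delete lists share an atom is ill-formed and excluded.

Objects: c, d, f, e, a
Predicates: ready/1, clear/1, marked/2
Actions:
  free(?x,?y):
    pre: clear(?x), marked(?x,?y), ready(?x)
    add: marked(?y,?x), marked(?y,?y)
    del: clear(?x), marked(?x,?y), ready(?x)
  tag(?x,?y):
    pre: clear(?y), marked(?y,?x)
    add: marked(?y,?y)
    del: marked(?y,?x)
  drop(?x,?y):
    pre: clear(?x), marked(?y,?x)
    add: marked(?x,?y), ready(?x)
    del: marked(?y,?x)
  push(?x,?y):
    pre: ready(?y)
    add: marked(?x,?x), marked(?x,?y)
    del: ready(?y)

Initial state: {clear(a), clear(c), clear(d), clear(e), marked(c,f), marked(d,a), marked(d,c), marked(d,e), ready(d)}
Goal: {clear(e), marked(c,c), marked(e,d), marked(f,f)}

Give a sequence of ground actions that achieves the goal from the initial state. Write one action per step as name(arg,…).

1. free(d,c)  →  {clear(a), clear(c), clear(e), marked(c,c), marked(c,d), marked(c,f), marked(d,a), marked(d,e)}
2. drop(e,d)  →  {clear(a), clear(c), clear(e), marked(c,c), marked(c,d), marked(c,f), marked(d,a), marked(e,d), ready(e)}
3. push(f,e)  →  {clear(a), clear(c), clear(e), marked(c,c), marked(c,d), marked(c,f), marked(d,a), marked(e,d), marked(f,e), marked(f,f)}

free(d,c); drop(e,d); push(f,e)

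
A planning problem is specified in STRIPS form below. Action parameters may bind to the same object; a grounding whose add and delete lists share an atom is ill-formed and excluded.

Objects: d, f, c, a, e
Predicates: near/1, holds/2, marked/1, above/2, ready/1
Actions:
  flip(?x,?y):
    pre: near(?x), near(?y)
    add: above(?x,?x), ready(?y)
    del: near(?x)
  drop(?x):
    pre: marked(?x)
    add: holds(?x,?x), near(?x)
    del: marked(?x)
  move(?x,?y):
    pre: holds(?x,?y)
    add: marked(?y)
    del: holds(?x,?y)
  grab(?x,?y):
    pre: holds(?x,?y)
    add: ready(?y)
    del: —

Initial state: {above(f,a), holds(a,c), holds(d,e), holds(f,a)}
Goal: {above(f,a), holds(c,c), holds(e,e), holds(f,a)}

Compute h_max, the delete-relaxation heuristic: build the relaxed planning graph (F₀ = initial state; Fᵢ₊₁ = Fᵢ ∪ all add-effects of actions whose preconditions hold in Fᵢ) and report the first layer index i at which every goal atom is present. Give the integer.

F0 = init (4 atoms)
F1 = F0 ∪ {marked(a), marked(c), marked(e), ready(a), ready(c), ready(e)}  (10 atoms)
F2 = F1 ∪ {holds(a,a), holds(c,c), holds(e,e), near(a), near(c), near(e)}  (16 atoms)
goal ⊆ F2  ⇒  h_max = 2

2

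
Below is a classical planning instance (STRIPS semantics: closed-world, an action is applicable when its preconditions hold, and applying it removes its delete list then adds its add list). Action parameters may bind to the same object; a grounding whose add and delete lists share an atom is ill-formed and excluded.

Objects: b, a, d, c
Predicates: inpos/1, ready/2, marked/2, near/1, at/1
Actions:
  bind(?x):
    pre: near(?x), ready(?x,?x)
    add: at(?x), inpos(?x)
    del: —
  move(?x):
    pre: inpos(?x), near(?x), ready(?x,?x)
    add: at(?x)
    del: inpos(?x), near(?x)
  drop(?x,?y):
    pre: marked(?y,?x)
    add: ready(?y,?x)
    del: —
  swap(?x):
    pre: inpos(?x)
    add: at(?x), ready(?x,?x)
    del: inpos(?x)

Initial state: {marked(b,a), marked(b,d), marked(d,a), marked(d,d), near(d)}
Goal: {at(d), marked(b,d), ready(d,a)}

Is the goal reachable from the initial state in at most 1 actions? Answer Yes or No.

1. drop(a,d)  →  {marked(b,a), marked(b,d), marked(d,a), marked(d,d), near(d), ready(d,a)}
2. drop(d,d)  →  {marked(b,a), marked(b,d), marked(d,a), marked(d,d), near(d), ready(d,a), ready(d,d)}
3. bind(d)  →  {at(d), inpos(d), marked(b,a), marked(b,d), marked(d,a), marked(d,d), near(d), ready(d,a), ready(d,d)}
optimal plan length = 3; 3 > 1

No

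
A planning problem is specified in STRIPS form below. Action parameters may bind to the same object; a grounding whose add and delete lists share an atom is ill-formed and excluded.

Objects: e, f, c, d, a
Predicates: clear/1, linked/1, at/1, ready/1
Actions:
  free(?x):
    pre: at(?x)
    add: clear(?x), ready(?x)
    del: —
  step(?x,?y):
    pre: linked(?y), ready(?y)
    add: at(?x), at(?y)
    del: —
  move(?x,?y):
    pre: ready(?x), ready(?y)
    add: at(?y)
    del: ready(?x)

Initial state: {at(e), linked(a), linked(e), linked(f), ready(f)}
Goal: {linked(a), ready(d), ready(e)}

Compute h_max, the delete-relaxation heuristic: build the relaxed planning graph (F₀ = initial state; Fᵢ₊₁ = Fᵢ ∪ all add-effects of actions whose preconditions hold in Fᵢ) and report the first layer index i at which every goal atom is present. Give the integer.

2

F0 = init (5 atoms)
F1 = F0 ∪ {at(a), at(c), at(d), at(f), clear(e), ready(e)}  (11 atoms)
F2 = F1 ∪ {clear(a), clear(c), clear(d), clear(f), ready(a), ready(c), ready(d)}  (18 atoms)
goal ⊆ F2  ⇒  h_max = 2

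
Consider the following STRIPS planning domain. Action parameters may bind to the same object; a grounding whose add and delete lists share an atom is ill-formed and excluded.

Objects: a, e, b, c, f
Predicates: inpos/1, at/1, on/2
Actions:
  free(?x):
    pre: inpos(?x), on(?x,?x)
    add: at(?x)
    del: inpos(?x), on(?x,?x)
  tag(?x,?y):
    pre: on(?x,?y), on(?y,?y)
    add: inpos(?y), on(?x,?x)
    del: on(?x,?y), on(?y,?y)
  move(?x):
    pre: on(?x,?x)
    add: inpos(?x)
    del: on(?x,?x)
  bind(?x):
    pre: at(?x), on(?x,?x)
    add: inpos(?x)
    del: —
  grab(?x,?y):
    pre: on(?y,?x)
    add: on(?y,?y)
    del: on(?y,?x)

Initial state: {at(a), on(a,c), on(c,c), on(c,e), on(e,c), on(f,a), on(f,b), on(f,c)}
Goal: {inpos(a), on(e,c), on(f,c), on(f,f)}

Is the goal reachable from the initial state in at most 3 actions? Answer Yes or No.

Yes

1. tag(a,c)  →  {at(a), inpos(c), on(a,a), on(c,e), on(e,c), on(f,a), on(f,b), on(f,c)}
2. tag(f,a)  →  {at(a), inpos(a), inpos(c), on(c,e), on(e,c), on(f,b), on(f,c), on(f,f)}
optimal plan length = 2; 2 ≤ 3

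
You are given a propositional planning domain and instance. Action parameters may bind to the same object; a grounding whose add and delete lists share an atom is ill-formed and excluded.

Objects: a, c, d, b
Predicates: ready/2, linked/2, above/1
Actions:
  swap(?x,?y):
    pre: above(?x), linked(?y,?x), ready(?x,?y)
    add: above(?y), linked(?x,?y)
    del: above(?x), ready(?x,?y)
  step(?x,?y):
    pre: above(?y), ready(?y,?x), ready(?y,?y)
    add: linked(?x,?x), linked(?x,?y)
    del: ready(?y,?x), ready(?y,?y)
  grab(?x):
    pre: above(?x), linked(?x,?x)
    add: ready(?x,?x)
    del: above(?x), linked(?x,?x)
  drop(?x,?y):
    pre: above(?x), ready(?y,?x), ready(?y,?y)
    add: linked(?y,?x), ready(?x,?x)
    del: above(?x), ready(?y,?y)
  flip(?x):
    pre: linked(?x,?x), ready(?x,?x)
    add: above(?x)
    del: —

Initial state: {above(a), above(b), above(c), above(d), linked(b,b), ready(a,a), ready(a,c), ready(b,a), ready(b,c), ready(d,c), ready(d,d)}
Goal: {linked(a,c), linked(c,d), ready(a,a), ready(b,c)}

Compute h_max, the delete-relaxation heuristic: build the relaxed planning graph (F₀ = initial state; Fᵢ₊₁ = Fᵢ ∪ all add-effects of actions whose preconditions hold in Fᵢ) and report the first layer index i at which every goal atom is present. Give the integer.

F0 = init (11 atoms)
F1 = F0 ∪ {linked(a,a), linked(a,c), linked(c,a), linked(c,c), linked(c,d), linked(d,c), linked(d,d), ready(b,b), ready(c,c)}  (20 atoms)
goal ⊆ F1  ⇒  h_max = 1

1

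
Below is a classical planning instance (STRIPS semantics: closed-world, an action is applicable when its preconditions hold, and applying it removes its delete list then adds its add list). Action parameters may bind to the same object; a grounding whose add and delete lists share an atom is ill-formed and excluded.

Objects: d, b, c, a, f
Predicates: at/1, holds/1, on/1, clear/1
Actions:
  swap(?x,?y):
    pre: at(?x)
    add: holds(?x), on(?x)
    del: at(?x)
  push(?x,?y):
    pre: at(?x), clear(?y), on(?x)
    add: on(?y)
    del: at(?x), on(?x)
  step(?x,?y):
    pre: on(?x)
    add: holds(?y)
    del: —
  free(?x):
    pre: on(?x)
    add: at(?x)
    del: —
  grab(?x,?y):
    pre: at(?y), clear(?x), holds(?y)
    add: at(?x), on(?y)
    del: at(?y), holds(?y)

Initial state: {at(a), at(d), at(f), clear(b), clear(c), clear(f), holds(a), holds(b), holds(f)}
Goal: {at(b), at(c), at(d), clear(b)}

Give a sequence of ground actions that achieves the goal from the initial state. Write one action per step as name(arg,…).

1. grab(b,a)  →  {at(b), at(d), at(f), clear(b), clear(c), clear(f), holds(b), holds(f), on(a)}
2. grab(c,f)  →  {at(b), at(c), at(d), clear(b), clear(c), clear(f), holds(b), on(a), on(f)}

grab(b,a); grab(c,f)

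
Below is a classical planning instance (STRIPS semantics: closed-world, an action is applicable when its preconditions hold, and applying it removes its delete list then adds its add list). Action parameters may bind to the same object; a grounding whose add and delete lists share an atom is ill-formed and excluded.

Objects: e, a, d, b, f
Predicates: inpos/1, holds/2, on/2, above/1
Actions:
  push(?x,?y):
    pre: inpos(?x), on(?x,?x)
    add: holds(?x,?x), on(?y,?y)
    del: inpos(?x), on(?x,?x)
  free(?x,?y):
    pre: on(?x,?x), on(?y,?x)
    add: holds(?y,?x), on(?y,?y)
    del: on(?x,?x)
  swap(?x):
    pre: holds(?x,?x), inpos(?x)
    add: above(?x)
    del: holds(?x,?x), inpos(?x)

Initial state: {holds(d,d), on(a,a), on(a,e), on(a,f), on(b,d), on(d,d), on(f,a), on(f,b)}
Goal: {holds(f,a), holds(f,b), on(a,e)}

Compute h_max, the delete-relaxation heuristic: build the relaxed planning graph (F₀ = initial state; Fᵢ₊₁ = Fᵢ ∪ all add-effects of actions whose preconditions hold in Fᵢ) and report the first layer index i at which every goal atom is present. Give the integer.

F0 = init (8 atoms)
F1 = F0 ∪ {holds(b,d), holds(f,a), on(b,b), on(f,f)}  (12 atoms)
F2 = F1 ∪ {holds(a,f), holds(f,b)}  (14 atoms)
goal ⊆ F2  ⇒  h_max = 2

2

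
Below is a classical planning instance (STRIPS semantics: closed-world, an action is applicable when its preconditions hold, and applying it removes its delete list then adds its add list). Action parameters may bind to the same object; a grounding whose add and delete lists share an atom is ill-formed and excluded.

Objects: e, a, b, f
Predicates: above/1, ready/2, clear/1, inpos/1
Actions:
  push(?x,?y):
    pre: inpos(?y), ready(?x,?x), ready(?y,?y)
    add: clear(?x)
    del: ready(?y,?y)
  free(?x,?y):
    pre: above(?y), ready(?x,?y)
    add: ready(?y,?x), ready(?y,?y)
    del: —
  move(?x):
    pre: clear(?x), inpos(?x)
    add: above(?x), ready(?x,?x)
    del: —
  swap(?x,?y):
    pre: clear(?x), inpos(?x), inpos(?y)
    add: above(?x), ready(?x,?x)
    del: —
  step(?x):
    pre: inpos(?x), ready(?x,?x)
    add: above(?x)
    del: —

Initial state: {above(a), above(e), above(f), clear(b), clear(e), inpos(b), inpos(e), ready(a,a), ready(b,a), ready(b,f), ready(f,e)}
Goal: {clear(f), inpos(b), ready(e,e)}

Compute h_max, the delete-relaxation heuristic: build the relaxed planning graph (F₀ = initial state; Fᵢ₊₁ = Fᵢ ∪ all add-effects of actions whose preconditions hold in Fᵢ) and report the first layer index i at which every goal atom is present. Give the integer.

2

F0 = init (11 atoms)
F1 = F0 ∪ {above(b), ready(a,b), ready(b,b), ready(e,e), ready(e,f), ready(f,b), ready(f,f)}  (18 atoms)
F2 = F1 ∪ {clear(a), clear(f)}  (20 atoms)
goal ⊆ F2  ⇒  h_max = 2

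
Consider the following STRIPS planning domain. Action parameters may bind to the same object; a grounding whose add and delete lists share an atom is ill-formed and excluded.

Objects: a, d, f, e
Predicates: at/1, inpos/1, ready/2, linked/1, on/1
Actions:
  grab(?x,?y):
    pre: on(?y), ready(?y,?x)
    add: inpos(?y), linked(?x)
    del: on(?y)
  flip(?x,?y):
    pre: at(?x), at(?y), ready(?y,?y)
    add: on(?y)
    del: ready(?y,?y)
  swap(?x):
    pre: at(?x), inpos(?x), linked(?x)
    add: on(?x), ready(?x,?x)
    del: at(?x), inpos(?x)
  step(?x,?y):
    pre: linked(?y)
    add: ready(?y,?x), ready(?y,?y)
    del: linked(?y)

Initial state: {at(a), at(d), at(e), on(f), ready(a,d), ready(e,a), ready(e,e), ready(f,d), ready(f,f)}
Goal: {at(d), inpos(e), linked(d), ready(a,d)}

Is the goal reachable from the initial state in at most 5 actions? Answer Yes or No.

1. grab(d,f)  →  {at(a), at(d), at(e), inpos(f), linked(d), ready(a,d), ready(e,a), ready(e,e), ready(f,d), ready(f,f)}
2. flip(a,e)  →  {at(a), at(d), at(e), inpos(f), linked(d), on(e), ready(a,d), ready(e,a), ready(f,d), ready(f,f)}
3. grab(a,e)  →  {at(a), at(d), at(e), inpos(e), inpos(f), linked(a), linked(d), ready(a,d), ready(e,a), ready(f,d), ready(f,f)}
optimal plan length = 3; 3 ≤ 5

Yes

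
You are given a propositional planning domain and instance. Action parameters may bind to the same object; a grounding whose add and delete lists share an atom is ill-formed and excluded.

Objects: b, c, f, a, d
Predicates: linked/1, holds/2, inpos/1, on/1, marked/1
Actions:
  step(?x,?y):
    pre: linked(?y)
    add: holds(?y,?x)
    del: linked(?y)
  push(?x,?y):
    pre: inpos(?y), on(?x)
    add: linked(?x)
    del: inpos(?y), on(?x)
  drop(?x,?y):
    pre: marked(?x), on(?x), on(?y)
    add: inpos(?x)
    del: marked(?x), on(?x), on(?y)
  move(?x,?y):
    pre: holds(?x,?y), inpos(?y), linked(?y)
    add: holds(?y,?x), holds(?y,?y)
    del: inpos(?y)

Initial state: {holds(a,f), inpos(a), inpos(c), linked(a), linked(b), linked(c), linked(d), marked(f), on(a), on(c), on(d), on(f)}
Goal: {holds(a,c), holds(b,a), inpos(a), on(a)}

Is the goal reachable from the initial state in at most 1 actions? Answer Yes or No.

No

1. step(c,a)  →  {holds(a,c), holds(a,f), inpos(a), inpos(c), linked(b), linked(c), linked(d), marked(f), on(a), on(c), on(d), on(f)}
2. step(a,b)  →  {holds(a,c), holds(a,f), holds(b,a), inpos(a), inpos(c), linked(c), linked(d), marked(f), on(a), on(c), on(d), on(f)}
optimal plan length = 2; 2 > 1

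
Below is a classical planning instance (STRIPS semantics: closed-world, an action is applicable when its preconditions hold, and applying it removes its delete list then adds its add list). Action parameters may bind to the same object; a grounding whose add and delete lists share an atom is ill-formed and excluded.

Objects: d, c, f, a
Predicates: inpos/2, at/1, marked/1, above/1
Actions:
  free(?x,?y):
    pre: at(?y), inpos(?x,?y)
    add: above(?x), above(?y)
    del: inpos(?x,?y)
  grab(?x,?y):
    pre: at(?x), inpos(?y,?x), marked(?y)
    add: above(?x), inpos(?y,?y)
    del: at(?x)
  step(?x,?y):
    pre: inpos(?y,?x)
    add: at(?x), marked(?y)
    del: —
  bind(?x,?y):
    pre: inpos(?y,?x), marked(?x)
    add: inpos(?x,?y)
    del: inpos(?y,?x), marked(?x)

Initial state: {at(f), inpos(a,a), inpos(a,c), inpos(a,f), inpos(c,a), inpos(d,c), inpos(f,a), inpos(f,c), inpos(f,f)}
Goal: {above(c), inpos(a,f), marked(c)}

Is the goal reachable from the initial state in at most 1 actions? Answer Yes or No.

1. step(a,c)  →  {at(a), at(f), inpos(a,a), inpos(a,c), inpos(a,f), inpos(c,a), inpos(d,c), inpos(f,a), inpos(f,c), inpos(f,f), marked(c)}
2. free(c,a)  →  {above(a), above(c), at(a), at(f), inpos(a,a), inpos(a,c), inpos(a,f), inpos(d,c), inpos(f,a), inpos(f,c), inpos(f,f), marked(c)}
optimal plan length = 2; 2 > 1

No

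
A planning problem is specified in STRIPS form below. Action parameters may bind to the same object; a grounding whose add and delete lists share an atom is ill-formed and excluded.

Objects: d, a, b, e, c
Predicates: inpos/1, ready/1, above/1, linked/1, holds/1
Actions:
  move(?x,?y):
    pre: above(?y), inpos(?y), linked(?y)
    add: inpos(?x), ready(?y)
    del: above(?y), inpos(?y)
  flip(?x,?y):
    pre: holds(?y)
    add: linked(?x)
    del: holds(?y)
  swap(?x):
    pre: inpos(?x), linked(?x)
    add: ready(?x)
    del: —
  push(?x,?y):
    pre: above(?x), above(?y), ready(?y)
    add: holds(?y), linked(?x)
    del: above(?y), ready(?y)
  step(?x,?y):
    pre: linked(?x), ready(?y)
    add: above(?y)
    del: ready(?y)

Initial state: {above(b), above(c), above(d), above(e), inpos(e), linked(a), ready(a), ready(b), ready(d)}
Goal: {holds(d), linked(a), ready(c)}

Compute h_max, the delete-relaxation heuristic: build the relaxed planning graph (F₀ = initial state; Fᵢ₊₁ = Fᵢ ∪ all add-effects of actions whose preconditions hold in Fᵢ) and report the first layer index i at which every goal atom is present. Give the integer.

3

F0 = init (9 atoms)
F1 = F0 ∪ {above(a), holds(b), holds(d), linked(b), linked(c), linked(d), linked(e)}  (16 atoms)
F2 = F1 ∪ {holds(a), inpos(a), inpos(b), inpos(c), inpos(d), ready(e)}  (22 atoms)
F3 = F2 ∪ {holds(e), ready(c)}  (24 atoms)
goal ⊆ F3  ⇒  h_max = 3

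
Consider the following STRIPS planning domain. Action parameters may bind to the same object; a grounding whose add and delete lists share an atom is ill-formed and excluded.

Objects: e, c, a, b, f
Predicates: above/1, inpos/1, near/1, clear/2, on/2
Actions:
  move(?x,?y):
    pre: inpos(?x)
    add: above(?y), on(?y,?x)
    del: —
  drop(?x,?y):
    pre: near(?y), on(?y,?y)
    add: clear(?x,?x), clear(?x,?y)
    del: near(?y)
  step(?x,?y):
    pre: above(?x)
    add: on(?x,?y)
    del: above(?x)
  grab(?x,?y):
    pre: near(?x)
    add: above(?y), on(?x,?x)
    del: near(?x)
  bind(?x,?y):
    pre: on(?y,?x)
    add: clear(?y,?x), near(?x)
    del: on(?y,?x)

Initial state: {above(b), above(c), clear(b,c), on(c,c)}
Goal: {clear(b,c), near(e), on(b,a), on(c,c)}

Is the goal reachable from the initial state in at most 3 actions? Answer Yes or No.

1. step(c,e)  →  {above(b), clear(b,c), on(c,c), on(c,e)}
2. step(b,a)  →  {clear(b,c), on(b,a), on(c,c), on(c,e)}
3. bind(e,c)  →  {clear(b,c), clear(c,e), near(e), on(b,a), on(c,c)}
optimal plan length = 3; 3 ≤ 3

Yes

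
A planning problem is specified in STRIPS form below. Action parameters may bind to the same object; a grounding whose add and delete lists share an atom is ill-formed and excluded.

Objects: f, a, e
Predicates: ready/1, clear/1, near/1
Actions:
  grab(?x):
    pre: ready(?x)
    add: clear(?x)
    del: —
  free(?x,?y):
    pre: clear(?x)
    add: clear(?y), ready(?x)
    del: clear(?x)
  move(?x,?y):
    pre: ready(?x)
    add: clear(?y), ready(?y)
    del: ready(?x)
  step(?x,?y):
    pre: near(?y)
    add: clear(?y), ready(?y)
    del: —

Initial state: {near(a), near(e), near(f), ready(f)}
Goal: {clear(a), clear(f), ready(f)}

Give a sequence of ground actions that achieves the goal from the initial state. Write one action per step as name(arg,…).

grab(f); step(f,a)

1. grab(f)  →  {clear(f), near(a), near(e), near(f), ready(f)}
2. step(f,a)  →  {clear(a), clear(f), near(a), near(e), near(f), ready(a), ready(f)}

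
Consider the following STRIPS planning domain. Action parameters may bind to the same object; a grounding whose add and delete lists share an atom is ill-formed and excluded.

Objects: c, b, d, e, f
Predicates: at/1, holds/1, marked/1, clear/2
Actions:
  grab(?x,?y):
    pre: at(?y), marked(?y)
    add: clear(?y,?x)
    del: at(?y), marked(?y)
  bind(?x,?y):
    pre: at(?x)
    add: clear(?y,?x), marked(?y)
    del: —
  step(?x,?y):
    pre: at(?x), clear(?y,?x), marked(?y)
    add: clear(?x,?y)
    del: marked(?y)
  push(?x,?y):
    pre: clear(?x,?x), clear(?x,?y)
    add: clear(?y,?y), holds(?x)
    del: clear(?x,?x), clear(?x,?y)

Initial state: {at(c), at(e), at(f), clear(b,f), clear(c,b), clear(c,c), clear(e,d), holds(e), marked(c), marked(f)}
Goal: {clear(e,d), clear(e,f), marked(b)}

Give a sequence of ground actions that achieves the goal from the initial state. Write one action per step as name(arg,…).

bind(c,b); bind(f,e)

1. bind(c,b)  →  {at(c), at(e), at(f), clear(b,c), clear(b,f), clear(c,b), clear(c,c), clear(e,d), holds(e), marked(b), marked(c), marked(f)}
2. bind(f,e)  →  {at(c), at(e), at(f), clear(b,c), clear(b,f), clear(c,b), clear(c,c), clear(e,d), clear(e,f), holds(e), marked(b), marked(c), marked(e), marked(f)}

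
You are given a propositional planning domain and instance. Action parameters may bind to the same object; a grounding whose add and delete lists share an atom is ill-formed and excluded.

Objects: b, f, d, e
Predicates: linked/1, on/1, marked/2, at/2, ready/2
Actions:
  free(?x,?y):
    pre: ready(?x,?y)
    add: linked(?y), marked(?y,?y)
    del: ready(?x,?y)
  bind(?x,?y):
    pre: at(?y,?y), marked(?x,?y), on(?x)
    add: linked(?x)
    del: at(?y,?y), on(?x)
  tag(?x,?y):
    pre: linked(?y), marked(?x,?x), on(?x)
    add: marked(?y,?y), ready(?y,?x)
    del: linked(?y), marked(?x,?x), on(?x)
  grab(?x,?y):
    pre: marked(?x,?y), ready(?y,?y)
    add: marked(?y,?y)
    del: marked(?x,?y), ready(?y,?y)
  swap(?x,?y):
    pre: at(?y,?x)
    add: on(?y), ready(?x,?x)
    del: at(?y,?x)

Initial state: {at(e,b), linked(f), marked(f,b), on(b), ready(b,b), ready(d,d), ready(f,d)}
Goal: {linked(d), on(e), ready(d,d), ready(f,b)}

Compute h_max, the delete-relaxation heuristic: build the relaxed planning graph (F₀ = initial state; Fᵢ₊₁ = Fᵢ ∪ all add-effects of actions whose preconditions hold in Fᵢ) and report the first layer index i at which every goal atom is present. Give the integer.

2

F0 = init (7 atoms)
F1 = F0 ∪ {linked(b), linked(d), marked(b,b), marked(d,d), on(e)}  (12 atoms)
F2 = F1 ∪ {marked(f,f), ready(d,b), ready(f,b)}  (15 atoms)
goal ⊆ F2  ⇒  h_max = 2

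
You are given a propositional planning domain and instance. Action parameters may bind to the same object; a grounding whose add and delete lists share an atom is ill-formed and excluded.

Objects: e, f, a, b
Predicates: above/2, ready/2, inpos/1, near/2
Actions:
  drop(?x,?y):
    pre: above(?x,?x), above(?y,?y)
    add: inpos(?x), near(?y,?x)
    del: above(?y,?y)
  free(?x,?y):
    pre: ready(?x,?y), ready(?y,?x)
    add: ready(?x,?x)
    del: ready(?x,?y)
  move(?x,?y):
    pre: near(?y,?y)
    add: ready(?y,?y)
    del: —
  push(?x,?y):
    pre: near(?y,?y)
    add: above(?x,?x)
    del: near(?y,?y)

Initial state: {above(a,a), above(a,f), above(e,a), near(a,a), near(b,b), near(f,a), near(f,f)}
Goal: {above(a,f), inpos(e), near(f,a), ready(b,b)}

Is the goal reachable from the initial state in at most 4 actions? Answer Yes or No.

Yes

1. move(e,b)  →  {above(a,a), above(a,f), above(e,a), near(a,a), near(b,b), near(f,a), near(f,f), ready(b,b)}
2. push(e,f)  →  {above(a,a), above(a,f), above(e,a), above(e,e), near(a,a), near(b,b), near(f,a), ready(b,b)}
3. drop(e,e)  →  {above(a,a), above(a,f), above(e,a), inpos(e), near(a,a), near(b,b), near(e,e), near(f,a), ready(b,b)}
optimal plan length = 3; 3 ≤ 4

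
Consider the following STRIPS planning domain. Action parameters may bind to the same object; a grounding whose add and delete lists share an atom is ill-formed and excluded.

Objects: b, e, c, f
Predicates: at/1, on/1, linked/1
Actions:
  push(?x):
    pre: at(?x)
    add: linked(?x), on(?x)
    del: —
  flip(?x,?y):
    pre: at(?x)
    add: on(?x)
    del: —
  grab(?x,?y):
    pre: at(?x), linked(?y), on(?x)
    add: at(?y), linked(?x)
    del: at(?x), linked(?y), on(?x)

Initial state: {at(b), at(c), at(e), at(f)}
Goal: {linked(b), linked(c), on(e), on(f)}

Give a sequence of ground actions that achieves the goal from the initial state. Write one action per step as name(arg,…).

1. push(b)  →  {at(b), at(c), at(e), at(f), linked(b), on(b)}
2. push(e)  →  {at(b), at(c), at(e), at(f), linked(b), linked(e), on(b), on(e)}
3. push(c)  →  {at(b), at(c), at(e), at(f), linked(b), linked(c), linked(e), on(b), on(c), on(e)}
4. push(f)  →  {at(b), at(c), at(e), at(f), linked(b), linked(c), linked(e), linked(f), on(b), on(c), on(e), on(f)}

push(b); push(e); push(c); push(f)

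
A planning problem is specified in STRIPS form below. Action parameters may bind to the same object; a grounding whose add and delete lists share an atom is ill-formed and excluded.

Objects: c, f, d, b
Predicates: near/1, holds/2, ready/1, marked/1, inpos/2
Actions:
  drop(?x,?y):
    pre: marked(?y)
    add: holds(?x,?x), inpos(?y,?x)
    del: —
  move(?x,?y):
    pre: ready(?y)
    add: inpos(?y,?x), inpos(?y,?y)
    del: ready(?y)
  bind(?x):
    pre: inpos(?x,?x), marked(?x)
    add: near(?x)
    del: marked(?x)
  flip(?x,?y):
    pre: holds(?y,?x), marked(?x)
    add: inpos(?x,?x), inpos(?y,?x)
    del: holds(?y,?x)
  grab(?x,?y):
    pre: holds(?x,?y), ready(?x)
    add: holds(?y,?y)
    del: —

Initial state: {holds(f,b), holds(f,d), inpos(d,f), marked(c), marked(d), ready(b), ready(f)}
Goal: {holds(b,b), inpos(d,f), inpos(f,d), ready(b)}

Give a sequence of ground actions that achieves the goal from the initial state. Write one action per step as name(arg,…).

drop(b,c); move(d,f)

1. drop(b,c)  →  {holds(b,b), holds(f,b), holds(f,d), inpos(c,b), inpos(d,f), marked(c), marked(d), ready(b), ready(f)}
2. move(d,f)  →  {holds(b,b), holds(f,b), holds(f,d), inpos(c,b), inpos(d,f), inpos(f,d), inpos(f,f), marked(c), marked(d), ready(b)}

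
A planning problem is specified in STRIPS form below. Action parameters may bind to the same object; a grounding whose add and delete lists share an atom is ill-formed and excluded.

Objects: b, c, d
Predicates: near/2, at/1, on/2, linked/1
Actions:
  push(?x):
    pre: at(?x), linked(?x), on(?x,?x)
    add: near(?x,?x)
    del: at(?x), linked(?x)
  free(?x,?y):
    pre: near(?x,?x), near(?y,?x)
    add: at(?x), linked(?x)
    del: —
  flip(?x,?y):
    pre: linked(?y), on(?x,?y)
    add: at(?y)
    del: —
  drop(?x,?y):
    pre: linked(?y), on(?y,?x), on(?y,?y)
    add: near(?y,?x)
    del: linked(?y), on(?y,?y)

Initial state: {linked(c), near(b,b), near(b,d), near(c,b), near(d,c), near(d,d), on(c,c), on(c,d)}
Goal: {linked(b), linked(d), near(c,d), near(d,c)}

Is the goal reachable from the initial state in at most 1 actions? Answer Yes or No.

1. free(b,b)  →  {at(b), linked(b), linked(c), near(b,b), near(b,d), near(c,b), near(d,c), near(d,d), on(c,c), on(c,d)}
2. free(d,b)  →  {at(b), at(d), linked(b), linked(c), linked(d), near(b,b), near(b,d), near(c,b), near(d,c), near(d,d), on(c,c), on(c,d)}
3. drop(d,c)  →  {at(b), at(d), linked(b), linked(d), near(b,b), near(b,d), near(c,b), near(c,d), near(d,c), near(d,d), on(c,d)}
optimal plan length = 3; 3 > 1

No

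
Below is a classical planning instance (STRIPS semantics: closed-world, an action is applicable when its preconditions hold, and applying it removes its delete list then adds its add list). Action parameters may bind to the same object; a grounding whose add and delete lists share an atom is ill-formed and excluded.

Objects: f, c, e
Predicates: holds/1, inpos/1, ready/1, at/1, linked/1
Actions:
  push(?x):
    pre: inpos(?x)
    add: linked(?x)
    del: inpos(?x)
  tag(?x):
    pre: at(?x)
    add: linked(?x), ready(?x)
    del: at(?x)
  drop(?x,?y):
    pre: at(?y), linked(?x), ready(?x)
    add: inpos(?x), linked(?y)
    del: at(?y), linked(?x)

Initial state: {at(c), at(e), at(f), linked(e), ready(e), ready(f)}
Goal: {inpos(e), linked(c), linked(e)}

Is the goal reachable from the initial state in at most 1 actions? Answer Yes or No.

1. drop(e,c)  →  {at(e), at(f), inpos(e), linked(c), ready(e), ready(f)}
2. tag(e)  →  {at(f), inpos(e), linked(c), linked(e), ready(e), ready(f)}
optimal plan length = 2; 2 > 1

No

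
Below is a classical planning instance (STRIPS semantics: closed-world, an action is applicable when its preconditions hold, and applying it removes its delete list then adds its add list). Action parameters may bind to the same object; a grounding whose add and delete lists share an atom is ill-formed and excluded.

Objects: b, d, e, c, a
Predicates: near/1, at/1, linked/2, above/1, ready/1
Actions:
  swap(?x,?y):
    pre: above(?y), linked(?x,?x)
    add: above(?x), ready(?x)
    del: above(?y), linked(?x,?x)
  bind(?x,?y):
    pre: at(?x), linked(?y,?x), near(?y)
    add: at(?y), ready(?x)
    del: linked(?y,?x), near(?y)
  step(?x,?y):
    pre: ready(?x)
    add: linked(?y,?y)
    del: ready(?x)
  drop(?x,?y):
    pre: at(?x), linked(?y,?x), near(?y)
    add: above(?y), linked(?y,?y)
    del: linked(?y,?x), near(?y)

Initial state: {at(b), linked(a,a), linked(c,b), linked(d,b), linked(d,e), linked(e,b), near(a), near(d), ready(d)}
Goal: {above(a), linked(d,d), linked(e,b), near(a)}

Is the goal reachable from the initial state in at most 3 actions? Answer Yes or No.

Yes

1. drop(b,d)  →  {above(d), at(b), linked(a,a), linked(c,b), linked(d,d), linked(d,e), linked(e,b), near(a), ready(d)}
2. swap(a,d)  →  {above(a), at(b), linked(c,b), linked(d,d), linked(d,e), linked(e,b), near(a), ready(a), ready(d)}
optimal plan length = 2; 2 ≤ 3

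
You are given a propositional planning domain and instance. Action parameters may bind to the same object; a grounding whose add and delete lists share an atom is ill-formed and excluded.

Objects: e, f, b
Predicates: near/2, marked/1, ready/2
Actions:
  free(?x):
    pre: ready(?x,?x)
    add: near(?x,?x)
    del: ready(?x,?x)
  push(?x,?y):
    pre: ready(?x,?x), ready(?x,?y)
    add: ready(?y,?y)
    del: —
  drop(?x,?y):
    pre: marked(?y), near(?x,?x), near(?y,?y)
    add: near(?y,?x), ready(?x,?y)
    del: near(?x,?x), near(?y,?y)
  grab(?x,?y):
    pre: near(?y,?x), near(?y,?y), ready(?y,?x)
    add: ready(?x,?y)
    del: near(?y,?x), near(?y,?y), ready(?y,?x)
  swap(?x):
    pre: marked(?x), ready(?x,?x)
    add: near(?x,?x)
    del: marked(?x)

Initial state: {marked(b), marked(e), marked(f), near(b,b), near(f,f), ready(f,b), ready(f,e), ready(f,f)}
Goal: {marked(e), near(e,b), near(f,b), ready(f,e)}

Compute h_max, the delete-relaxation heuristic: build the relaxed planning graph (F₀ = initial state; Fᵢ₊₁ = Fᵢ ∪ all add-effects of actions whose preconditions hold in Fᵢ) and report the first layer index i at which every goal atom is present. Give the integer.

3

F0 = init (8 atoms)
F1 = F0 ∪ {near(b,f), near(f,b), ready(b,b), ready(b,f), ready(e,e)}  (13 atoms)
F2 = F1 ∪ {near(e,e)}  (14 atoms)
F3 = F2 ∪ {near(b,e), near(e,b), near(e,f), near(f,e), ready(b,e), ready(e,b), ready(e,f)}  (21 atoms)
goal ⊆ F3  ⇒  h_max = 3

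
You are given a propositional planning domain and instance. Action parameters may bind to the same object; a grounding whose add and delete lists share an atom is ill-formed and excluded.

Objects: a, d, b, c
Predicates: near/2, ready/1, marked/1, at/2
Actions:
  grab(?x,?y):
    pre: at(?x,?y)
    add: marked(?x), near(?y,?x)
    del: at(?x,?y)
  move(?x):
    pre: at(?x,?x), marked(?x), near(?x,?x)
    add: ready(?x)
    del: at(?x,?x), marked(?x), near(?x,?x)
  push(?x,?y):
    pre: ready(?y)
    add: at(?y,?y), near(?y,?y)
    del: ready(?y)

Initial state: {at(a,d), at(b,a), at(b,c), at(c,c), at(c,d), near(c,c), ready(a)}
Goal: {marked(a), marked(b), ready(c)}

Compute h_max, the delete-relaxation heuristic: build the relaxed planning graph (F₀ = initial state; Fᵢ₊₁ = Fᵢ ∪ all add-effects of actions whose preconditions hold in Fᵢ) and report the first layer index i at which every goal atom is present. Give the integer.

2

F0 = init (7 atoms)
F1 = F0 ∪ {at(a,a), marked(a), marked(b), marked(c), near(a,a), near(a,b), near(c,b), near(d,a), near(d,c)}  (16 atoms)
F2 = F1 ∪ {ready(c)}  (17 atoms)
goal ⊆ F2  ⇒  h_max = 2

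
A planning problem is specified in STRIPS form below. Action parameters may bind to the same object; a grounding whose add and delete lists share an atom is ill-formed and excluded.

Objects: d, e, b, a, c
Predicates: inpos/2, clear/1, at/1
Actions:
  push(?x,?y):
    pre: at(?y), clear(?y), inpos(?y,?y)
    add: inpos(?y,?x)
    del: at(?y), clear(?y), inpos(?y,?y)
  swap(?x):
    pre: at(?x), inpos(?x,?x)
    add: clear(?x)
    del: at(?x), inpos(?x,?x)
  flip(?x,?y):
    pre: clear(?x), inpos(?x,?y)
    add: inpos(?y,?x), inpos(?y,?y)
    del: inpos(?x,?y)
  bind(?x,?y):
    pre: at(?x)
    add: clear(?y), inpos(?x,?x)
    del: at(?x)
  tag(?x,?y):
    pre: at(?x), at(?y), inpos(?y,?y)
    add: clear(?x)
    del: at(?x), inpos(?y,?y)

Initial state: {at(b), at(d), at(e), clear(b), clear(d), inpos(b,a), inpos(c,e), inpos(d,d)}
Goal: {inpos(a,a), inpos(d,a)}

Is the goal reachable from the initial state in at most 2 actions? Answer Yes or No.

Yes

1. push(a,d)  →  {at(b), at(e), clear(b), inpos(b,a), inpos(c,e), inpos(d,a)}
2. flip(b,a)  →  {at(b), at(e), clear(b), inpos(a,a), inpos(a,b), inpos(c,e), inpos(d,a)}
optimal plan length = 2; 2 ≤ 2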